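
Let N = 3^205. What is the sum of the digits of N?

486

3^205 = 64544199296837568949323861254694449319503728994774862521821715702599475289016430467635481867692243
Sum of its 98 digits: 486.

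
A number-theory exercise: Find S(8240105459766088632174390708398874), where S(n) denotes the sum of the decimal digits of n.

162

8+2+4+0+1+0+5+4+5+9+7+6+6+0+8+8+6+3+2+1+7+4+3+9+0+7+0+8+3+9+8+8+7+4 = 162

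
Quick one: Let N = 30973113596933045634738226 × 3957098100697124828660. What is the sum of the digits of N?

30973113596933045634738226 × 3957098100697124828660 = 122563648987100047217764593841579446744202357160
Sum of its 48 digits: 206.

206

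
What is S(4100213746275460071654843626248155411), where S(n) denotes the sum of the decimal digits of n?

4+1+0+0+2+1+3+7+4+6+2+7+5+4+6+0+0+7+1+6+5+4+8+4+3+6+2+6+2+4+8+1+5+5+4+1+1 = 135

135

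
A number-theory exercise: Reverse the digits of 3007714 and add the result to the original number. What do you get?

7184717

Reverse of 3007714 is 4177003.
3007714 + 4177003 = 7184717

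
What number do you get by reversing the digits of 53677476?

Reversing 53677476 gives 67477635.

67477635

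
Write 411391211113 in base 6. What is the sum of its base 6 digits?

411391211113 in base 6 is 512553541220201.
Digit sum: 5+1+2+5+5+3+5+4+1+2+2+0+2+0+1 = 38.

38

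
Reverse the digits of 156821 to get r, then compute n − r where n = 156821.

Reverse of 156821 is 128651.
156821 − 128651 = 28170

28170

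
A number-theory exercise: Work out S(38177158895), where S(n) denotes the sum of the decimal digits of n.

3+8+1+7+7+1+5+8+8+9+5 = 62

62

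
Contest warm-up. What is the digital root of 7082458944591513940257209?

5

7+0+8+2+4+5+8+9+4+4+5+9+1+5+1+3+9+4+0+2+5+7+2+0+9 = 113
1+1+3 = 5
(Equivalently, 7082458944591513940257209 mod 9 = 5.)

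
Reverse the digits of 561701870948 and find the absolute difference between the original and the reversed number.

Reverse of 561701870948 is 849078107165.
|561701870948 − 849078107165| = 287376236217

287376236217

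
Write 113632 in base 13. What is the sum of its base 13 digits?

113632 in base 13 is 3C94C.
Digit sum: 3+12+9+4+12 = 40.

40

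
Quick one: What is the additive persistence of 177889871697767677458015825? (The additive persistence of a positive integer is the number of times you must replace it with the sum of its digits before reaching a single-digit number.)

177889871697767677458015825 → 156 → 12 → 3 (3 steps)

3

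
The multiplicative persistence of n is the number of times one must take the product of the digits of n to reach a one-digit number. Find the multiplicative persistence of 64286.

2

64286 → 2304 → 0 (2 steps)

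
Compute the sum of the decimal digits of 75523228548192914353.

88

7+5+5+2+3+2+2+8+5+4+8+1+9+2+9+1+4+3+5+3 = 88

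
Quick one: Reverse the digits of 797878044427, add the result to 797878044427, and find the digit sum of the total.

Reversal of 797878044427 is 724440878797; 797878044427 + 724440878797 = 1522318923224.
Digit sum of 1522318923224: 1+5+2+2+3+1+8+9+2+3+2+2+4 = 44.

44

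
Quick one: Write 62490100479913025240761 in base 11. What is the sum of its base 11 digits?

121

62490100479913025240761 in base 11 is 8498437245798433558690.
Digit sum: 8+4+9+8+4+3+7+2+4+5+7+9+8+4+3+3+5+5+8+6+9+0 = 121.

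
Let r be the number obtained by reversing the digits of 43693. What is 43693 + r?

Reverse of 43693 is 39634.
43693 + 39634 = 83327

83327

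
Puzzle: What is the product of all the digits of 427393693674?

4×2×7×3×9×3×6×9×3×6×7×4 = 123451776

123451776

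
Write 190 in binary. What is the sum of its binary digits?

6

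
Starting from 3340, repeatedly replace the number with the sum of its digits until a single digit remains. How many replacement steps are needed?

3340 → 10 → 1 (2 steps)

2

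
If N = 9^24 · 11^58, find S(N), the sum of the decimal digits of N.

333

9^24 · 11^58 = 200722457590358188576310954571602172195681898741505865693941002912613521042431502041
Sum of its 84 digits: 333.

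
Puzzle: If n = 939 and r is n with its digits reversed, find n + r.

1878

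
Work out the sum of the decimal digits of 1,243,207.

1+2+4+3+2+0+7 = 19

19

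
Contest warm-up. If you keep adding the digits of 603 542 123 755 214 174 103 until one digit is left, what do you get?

3

6+0+3+5+4+2+1+2+3+7+5+5+2+1+4+1+7+4+1+0+3 = 66
6+6 = 12
1+2 = 3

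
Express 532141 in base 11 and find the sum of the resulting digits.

532141 in base 11 is 333895.
Digit sum: 3+3+3+8+9+5 = 31.

31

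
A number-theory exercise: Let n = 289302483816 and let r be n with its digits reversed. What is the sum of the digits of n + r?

Reversal of 289302483816 is 618384203982; 289302483816 + 618384203982 = 907686687798.
Digit sum of 907686687798: 9+0+7+6+8+6+6+8+7+7+9+8 = 81.

81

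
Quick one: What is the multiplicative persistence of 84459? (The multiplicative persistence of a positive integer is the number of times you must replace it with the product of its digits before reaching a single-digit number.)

84459 → 5760 → 0 (2 steps)

2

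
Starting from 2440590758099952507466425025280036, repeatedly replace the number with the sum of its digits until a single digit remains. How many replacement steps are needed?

2

2440590758099952507466425025280036 → 143 → 8 (2 steps)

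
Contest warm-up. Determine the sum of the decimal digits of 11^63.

251

11^63 = 405265062229627490533592012124531049044560130453775155955812256931
Sum of its 66 digits: 251.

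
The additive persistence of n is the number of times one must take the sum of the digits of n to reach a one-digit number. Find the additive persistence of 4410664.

4410664 → 25 → 7 (2 steps)

2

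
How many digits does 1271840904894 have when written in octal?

1271840904894 in base 8 is 22403750013276, which has 14 digits.

14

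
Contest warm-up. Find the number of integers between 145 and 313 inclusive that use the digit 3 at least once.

38

The integers in [145, 313] that use the digit 3 at least once: 153, 163, 173, 183, 193, 203, …, 312, 313.
38 qualify.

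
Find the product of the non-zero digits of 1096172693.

1×9×6×1×7×2×6×9×3 = 122472

122472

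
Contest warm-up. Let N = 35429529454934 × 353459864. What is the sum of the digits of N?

118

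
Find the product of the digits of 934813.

2592

9×3×4×8×1×3 = 2592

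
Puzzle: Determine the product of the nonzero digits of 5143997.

5×1×4×3×9×9×7 = 34020

34020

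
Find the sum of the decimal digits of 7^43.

169

7^43 = 2183814375991796599109312252753832343
Sum of its 37 digits: 169.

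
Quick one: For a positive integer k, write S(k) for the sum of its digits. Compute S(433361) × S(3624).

300

S(433361) = 4+3+3+3+6+1 = 20.
S(3624) = 3+6+2+4 = 15.
20 · 15 = 300.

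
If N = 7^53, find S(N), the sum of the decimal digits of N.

7^53 = 616873509628062366290756156815389726793178407
Sum of its 45 digits: 220.

220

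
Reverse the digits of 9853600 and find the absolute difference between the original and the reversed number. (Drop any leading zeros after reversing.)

Reverse of 9853600 is 63589.
|9853600 − 63589| = 9790011

9790011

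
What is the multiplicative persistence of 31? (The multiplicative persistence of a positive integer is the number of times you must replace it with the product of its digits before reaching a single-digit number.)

1

31 → 3 (1 step)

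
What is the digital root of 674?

8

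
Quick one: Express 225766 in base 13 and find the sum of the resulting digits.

225766 in base 13 is 7B9B8.
Digit sum: 7+11+9+11+8 = 46.

46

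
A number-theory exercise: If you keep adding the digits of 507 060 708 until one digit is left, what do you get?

6

5+0+7+0+6+0+7+0+8 = 33
3+3 = 6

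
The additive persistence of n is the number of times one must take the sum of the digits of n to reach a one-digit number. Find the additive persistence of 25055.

25055 → 17 → 8 (2 steps)

2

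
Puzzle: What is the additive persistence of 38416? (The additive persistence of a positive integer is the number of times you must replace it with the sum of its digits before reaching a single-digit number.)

38416 → 22 → 4 (2 steps)

2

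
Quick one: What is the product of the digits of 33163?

162

3×3×1×6×3 = 162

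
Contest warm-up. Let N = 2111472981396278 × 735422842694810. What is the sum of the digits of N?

2111472981396278 × 735422842694810 = 1552825462251736437186023917180
Sum of its 31 digits: 124.

124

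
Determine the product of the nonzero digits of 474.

4×7×4 = 112

112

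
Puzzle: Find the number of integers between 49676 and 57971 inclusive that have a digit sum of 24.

540

The integers in [49676, 57971] that have a digit sum of 24: 49704, 49713, 49722, 49731, 49740, 49803, …, 57921, 57930.
540 qualify.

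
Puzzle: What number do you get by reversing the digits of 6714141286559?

Reversing 6714141286559 gives 9556821414176.

9556821414176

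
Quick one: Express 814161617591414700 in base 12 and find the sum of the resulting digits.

814161617591414700 in base 12 is 44A15787B3223A210.
Digit sum: 4+4+10+1+5+7+8+7+11+3+2+2+3+10+2+1+0 = 80.

80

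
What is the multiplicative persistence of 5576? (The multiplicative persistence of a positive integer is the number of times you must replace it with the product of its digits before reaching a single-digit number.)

5576 → 1050 → 0 (2 steps)

2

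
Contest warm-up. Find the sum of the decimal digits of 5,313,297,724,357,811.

68

5+3+1+3+2+9+7+7+2+4+3+5+7+8+1+1 = 68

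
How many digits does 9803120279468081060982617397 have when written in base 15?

24

9803120279468081060982617397 in base 15 is 8B05BD3C01533EDBDB90524C, which has 24 digits.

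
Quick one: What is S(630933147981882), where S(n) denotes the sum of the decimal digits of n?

6+3+0+9+3+3+1+4+7+9+8+1+8+8+2 = 72

72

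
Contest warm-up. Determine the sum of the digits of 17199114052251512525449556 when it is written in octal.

17199114052251512525449556 in base 8 is 7072033535145361062475464524.
Digit sum: 7+0+7+2+0+3+3+5+3+5+1+4+5+3+6+1+0+6+2+4+7+5+4+6+4+5+2+4 = 104.

104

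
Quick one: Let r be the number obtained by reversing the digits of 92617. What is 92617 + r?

164246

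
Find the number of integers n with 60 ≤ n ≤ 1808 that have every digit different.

The integers in [60, 1808] that have every digit different: 60, 61, 62, 63, 64, 65, …, 1806, 1807.
1082 qualify.

1082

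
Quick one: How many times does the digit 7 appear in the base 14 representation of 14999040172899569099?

1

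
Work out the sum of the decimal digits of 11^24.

118

11^24 = 9849732675807611094711841
Sum of its 25 digits: 118.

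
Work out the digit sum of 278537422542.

2+7+8+5+3+7+4+2+2+5+4+2 = 51

51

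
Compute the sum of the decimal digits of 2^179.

248

2^179 = 766247770432944429179173513575154591809369561091801088
Sum of its 54 digits: 248.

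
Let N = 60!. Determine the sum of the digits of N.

60! = 8320987112741390144276341183223364380754172606361245952449277696409600000000000000
Sum of its 82 digits: 288.

288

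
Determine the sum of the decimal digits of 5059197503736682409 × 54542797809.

120

5059197503736682409 × 54542797809 = 275942786522107390610534041881
Sum of its 30 digits: 120.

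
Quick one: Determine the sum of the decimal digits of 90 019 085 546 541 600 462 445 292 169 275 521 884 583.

175

9+0+0+1+9+0+8+5+5+4+6+5+4+1+6+0+0+4+6+2+4+4+5+2+9+2+1+6+9+2+7+5+5+2+1+8+8+4+5+8+3 = 175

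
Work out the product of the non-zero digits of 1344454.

3840

1×3×4×4×4×5×4 = 3840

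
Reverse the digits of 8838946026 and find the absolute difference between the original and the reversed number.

2632447638

Reverse of 8838946026 is 6206498388.
|8838946026 − 6206498388| = 2632447638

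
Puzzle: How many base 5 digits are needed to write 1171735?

9

1171735 in base 5 is 244443420, which has 9 digits.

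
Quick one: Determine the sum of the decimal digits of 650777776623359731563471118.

127

6+5+0+7+7+7+7+7+6+6+2+3+3+5+9+7+3+1+5+6+3+4+7+1+1+1+8 = 127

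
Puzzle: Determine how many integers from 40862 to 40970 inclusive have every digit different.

The integers in [40862, 40970] that have every digit different: 40862, 40863, 40865, 40867, 40869, 40871, …, 40967, 40968.
47 qualify.

47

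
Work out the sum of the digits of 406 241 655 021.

36

4+0+6+2+4+1+6+5+5+0+2+1 = 36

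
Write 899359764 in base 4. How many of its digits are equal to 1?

6

899359764 in base 4 is 311212302100110.
The digit 1 appears 6 times.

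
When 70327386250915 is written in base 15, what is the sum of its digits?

70327386250915 in base 15 is 81E59B5D452A.
Digit sum: 8+1+14+5+9+11+5+13+4+5+2+10 = 87.

87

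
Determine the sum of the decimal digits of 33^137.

873

33^137 = 10874511660015507450041988062310362913762731289562630501824131988347903899486857703773381818715979100276200104858818619633656398812317542765403475324123639370646037402350790203008265215888427082389592320221473
Sum of its 209 digits: 873.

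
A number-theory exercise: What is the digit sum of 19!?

19! = 121645100408832000
Sum of its 18 digits: 45.

45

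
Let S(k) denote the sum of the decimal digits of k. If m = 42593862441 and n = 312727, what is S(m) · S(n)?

1056

S(42593862441) = 4+2+5+9+3+8+6+2+4+4+1 = 48.
S(312727) = 3+1+2+7+2+7 = 22.
48 · 22 = 1056.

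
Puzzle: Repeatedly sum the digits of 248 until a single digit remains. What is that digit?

5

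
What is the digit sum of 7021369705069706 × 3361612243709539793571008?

7021369705069706 × 3361612243709539793571008 = 23603122368173564069131446518363300683648
Sum of its 41 digits: 160.

160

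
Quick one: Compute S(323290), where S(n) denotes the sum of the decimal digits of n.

19

3+2+3+2+9+0 = 19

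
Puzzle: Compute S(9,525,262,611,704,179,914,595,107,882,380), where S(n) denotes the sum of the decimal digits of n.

9+5+2+5+2+6+2+6+1+1+7+0+4+1+7+9+9+1+4+5+9+5+1+0+7+8+8+2+3+8+0 = 137

137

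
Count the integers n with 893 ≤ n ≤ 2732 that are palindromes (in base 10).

The integers in [893, 2732] that are palindromes (in base 10): 898, 909, 919, 929, 939, 949, …, 2552, 2662.
28 qualify.

28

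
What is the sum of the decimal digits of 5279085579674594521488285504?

144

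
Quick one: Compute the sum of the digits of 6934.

6+9+3+4 = 22

22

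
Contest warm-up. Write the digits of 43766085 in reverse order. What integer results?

Reversing 43766085 gives 58066734.

58066734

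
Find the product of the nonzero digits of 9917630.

10206

9×9×1×7×6×3 = 10206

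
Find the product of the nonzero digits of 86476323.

8×6×4×7×6×3×2×3 = 145152

145152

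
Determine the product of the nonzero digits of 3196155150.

20250

3×1×9×6×1×5×5×1×5 = 20250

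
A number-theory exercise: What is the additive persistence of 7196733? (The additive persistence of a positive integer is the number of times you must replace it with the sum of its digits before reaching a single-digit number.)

2

7196733 → 36 → 9 (2 steps)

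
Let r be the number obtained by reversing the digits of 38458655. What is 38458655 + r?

Reverse of 38458655 is 55685483.
38458655 + 55685483 = 94144138

94144138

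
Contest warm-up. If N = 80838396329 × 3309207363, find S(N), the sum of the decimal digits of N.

81

80838396329 × 3309207363 = 267511016345038970427
Sum of its 21 digits: 81.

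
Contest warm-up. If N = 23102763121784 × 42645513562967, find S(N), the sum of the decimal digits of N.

112

23102763121784 × 42645513562967 = 985229198052053401573373128
Sum of its 27 digits: 112.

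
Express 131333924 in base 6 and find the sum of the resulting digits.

24

131333924 in base 6 is 21010535232.
Digit sum: 2+1+0+1+0+5+3+5+2+3+2 = 24.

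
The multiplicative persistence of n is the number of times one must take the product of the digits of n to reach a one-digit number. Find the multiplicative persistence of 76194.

3

76194 → 1512 → 10 → 0 (3 steps)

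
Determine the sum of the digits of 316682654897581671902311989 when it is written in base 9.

93

316682654897581671902311989 in base 9 is 5401110227630243802382727670.
Digit sum: 5+4+0+1+1+1+0+2+2+7+6+3+0+2+4+3+8+0+2+3+8+2+7+2+7+6+7+0 = 93.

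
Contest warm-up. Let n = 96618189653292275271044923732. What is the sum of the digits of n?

9+6+6+1+8+1+8+9+6+5+3+2+9+2+2+7+5+2+7+1+0+4+4+9+2+3+7+3+2 = 133

133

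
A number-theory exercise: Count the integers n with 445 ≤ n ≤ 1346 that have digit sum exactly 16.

66

The integers in [445, 1346] that have digit sum exactly 16: 448, 457, 466, 475, 484, 493, …, 1294, 1339.
66 qualify.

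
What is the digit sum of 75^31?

75^31 = 13393656762751104775943655766923257033340632915496826171875
Sum of its 59 digits: 270.

270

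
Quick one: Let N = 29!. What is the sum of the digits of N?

126

29! = 8841761993739701954543616000000
Sum of its 31 digits: 126.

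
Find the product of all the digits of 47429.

4×7×4×2×9 = 2016

2016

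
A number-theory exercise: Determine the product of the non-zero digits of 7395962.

102060

7×3×9×5×9×6×2 = 102060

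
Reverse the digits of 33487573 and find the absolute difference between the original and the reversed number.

4090860

Reverse of 33487573 is 37578433.
|33487573 − 37578433| = 4090860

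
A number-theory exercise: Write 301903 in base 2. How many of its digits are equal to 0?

301903 in base 2 is 1001001101101001111.
The digit 0 appears 8 times.

8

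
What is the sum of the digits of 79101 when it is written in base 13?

79101 in base 13 is 2A009.
Digit sum: 2+10+0+0+9 = 21.

21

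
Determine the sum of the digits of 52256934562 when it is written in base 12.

74

52256934562 in base 12 is A1648A96AA.
Digit sum: 10+1+6+4+8+10+9+6+10+10 = 74.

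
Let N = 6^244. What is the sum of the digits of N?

864

6^244 = 7394436667459047918359148203588373874500658149559784198777508691279768664315312053160439330758639121231215005951271824835347456240204829056803778000541102838877953132933168705164746734698496
Sum of its 190 digits: 864.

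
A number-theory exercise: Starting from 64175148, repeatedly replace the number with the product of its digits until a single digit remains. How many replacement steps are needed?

2

64175148 → 26880 → 0 (2 steps)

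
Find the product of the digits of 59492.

3240

5×9×4×9×2 = 3240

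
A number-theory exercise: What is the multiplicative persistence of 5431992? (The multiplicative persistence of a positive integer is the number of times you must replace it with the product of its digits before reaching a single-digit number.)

2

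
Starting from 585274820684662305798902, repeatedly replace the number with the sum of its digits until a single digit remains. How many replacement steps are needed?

2

585274820684662305798902 → 116 → 8 (2 steps)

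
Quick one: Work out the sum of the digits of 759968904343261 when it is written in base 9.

759968904343261 in base 9 is 3618738517565084.
Digit sum: 3+6+1+8+7+3+8+5+1+7+5+6+5+0+8+4 = 77.

77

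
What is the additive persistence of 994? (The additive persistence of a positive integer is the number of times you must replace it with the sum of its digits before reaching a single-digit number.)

2

994 → 22 → 4 (2 steps)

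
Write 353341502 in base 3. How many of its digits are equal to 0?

3

353341502 in base 3 is 220121212121102022.
The digit 0 appears 3 times.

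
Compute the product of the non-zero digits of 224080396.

20736

2×2×4×8×3×9×6 = 20736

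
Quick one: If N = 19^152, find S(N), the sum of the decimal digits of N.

19^152 = 234718512829942168237789115628107386780860072116105768000481772477862155758310125071302105955207593945946527633822564373912246583031582060818244185344964704201522592611528077484453228622686187361
Sum of its 195 digits: 820.

820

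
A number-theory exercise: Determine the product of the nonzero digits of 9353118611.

19440

9×3×5×3×1×1×8×6×1×1 = 19440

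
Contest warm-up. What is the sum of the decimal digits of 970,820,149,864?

58

9+7+0+8+2+0+1+4+9+8+6+4 = 58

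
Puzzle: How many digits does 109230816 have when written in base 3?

109230816 in base 3 is 21121112111111210, which has 17 digits.

17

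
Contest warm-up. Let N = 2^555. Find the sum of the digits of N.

2^555 = 117936325775673167257548580655883402841153788138013763386756446882675755074754651627691460161801836485670886719711370153117830769685149769767544820357271751364043603968
Sum of its 168 digits: 791.

791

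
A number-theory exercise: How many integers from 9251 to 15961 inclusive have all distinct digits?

2026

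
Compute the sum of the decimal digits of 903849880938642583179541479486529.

9+0+3+8+4+9+8+8+0+9+3+8+6+4+2+5+8+3+1+7+9+5+4+1+4+7+9+4+8+6+5+2+9 = 178

178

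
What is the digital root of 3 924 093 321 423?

3+9+2+4+0+9+3+3+2+1+4+2+3 = 45
4+5 = 9

9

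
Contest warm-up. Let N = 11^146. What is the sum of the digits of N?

11^146 = 110492304881919948051599917336894646763142837983882725738117023041891695206542537091047761343697223182477961309009064566370099164421021416584499474139961
Sum of its 153 digits: 688.

688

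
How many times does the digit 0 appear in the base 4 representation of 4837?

1

4837 in base 4 is 1023211.
The digit 0 appears 1 time.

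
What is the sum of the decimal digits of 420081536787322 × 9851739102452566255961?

143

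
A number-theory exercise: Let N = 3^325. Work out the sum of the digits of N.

684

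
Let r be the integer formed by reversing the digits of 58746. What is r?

Reversing 58746 gives 64785.

64785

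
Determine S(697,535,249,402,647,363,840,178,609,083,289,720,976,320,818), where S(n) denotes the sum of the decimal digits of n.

6+9+7+5+3+5+2+4+9+4+0+2+6+4+7+3+6+3+8+4+0+1+7+8+6+0+9+0+8+3+2+8+9+7+2+0+9+7+6+3+2+0+8+1+8 = 211

211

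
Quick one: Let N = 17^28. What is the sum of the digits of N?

145

17^28 = 28351092476867700887730107366063041
Sum of its 35 digits: 145.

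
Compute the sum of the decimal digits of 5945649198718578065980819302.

147

5+9+4+5+6+4+9+1+9+8+7+1+8+5+7+8+0+6+5+9+8+0+8+1+9+3+0+2 = 147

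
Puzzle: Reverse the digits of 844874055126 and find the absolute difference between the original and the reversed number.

223323576678

Reverse of 844874055126 is 621550478448.
|844874055126 − 621550478448| = 223323576678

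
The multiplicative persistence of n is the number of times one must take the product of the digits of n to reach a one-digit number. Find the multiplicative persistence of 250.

1

250 → 0 (1 step)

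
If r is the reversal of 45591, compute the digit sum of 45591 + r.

21

Reversal of 45591 is 19554; 45591 + 19554 = 65145.
Digit sum of 65145: 6+5+1+4+5 = 21.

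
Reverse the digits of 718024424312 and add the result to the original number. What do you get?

Reverse of 718024424312 is 213424420817.
718024424312 + 213424420817 = 931448845129

931448845129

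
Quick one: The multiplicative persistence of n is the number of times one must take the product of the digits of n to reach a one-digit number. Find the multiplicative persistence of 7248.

7248 → 448 → 128 → 16 → 6 (4 steps)

4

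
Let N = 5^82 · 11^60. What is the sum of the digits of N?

571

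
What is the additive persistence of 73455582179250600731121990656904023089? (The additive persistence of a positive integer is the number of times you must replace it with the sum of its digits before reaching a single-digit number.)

3

73455582179250600731121990656904023089 → 154 → 10 → 1 (3 steps)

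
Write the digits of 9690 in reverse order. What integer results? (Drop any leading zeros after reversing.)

Reversing 9690 gives 969.

969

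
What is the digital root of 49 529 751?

4+9+5+2+9+7+5+1 = 42
4+2 = 6

6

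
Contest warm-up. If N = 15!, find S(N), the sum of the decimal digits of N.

15! = 1307674368000
Sum of its 13 digits: 45.

45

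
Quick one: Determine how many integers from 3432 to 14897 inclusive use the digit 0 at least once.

3792

The integers in [3432, 14897] that use the digit 0 at least once: 3440, 3450, 3460, 3470, 3480, 3490, …, 14880, 14890.
3792 qualify.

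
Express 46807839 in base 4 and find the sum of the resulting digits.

46807839 in base 4 is 2302203230133.
Digit sum: 2+3+0+2+2+0+3+2+3+0+1+3+3 = 24.

24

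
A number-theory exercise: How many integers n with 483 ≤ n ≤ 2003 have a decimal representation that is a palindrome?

63

The integers in [483, 2003] that have a decimal representation that is a palindrome: 484, 494, 505, 515, 525, 535, …, 1991, 2002.
63 qualify.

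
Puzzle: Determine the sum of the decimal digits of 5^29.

83

5^29 = 186264514923095703125
Sum of its 21 digits: 83.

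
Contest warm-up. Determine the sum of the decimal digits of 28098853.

43

2+8+0+9+8+8+5+3 = 43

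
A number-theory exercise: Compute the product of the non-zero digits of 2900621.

2×9×6×2×1 = 216

216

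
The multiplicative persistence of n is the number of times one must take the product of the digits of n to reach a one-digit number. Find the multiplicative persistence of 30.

30 → 0 (1 step)

1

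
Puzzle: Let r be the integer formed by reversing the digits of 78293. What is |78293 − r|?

Reverse of 78293 is 39287.
|78293 − 39287| = 39006

39006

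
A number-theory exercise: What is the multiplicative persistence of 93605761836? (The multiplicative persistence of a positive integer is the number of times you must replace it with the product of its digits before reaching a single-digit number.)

1

93605761836 → 0 (1 step)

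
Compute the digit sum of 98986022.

9+8+9+8+6+0+2+2 = 44

44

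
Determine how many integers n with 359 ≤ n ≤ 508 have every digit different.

112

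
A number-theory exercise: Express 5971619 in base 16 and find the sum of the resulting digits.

44

5971619 in base 16 is 5B1EA3.
Digit sum: 5+11+1+14+10+3 = 44.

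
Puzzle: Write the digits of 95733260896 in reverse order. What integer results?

Reversing 95733260896 gives 69806233759.

69806233759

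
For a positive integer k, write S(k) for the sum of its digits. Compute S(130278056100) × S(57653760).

1287

S(130278056100) = 1+3+0+2+7+8+0+5+6+1+0+0 = 33.
S(57653760) = 5+7+6+5+3+7+6+0 = 39.
33 · 39 = 1287.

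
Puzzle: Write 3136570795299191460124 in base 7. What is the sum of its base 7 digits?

88

3136570795299191460124 in base 7 is 22241413123256350654554265.
Digit sum: 2+2+2+4+1+4+1+3+1+2+3+2+5+6+3+5+0+6+5+4+5+5+4+2+6+5 = 88.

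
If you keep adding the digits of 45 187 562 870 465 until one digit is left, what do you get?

5

4+5+1+8+7+5+6+2+8+7+0+4+6+5 = 68
6+8 = 14
1+4 = 5
(Equivalently, 45 187 562 870 465 mod 9 = 5.)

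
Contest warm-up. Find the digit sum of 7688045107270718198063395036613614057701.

7+6+8+8+0+4+5+1+0+7+2+7+0+7+1+8+1+9+8+0+6+3+3+9+5+0+3+6+6+1+3+6+1+4+0+5+7+7+0+1 = 165

165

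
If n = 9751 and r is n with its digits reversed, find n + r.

11330

Reverse of 9751 is 1579.
9751 + 1579 = 11330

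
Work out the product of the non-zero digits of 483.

96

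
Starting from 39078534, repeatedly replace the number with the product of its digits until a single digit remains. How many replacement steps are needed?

39078534 → 0 (1 step)

1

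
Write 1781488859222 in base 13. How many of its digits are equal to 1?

1

1781488859222 in base 13 is CBCBC15B977.
The digit 1 appears 1 time.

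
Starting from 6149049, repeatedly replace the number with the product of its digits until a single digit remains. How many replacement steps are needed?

1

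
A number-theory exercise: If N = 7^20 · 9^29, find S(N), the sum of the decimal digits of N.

198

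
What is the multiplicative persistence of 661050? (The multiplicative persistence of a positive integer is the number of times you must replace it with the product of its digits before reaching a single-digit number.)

661050 → 0 (1 step)

1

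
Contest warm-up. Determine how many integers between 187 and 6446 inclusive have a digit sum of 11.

The integers in [187, 6446] that have a digit sum of 11: 191, 209, 218, 227, 236, 245, …, 6401, 6410.
300 qualify.

300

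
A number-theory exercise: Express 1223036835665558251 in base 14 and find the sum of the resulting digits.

130

1223036835665558251 in base 14 is 7C0C8B89986BA199.
Digit sum: 7+12+0+12+8+11+8+9+9+8+6+11+10+1+9+9 = 130.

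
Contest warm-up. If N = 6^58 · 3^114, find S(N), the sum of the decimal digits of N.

6^58 · 3^114 = 3346536455037331784034503912000080876170688964278971835690285107678567291291595799477360165759483904
Sum of its 100 digits: 468.

468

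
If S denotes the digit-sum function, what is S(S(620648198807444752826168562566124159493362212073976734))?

First digit sum: 246.
2+4+6 = 12.

12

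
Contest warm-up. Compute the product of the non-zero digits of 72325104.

7×2×3×2×5×1×4 = 1680

1680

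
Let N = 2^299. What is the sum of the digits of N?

410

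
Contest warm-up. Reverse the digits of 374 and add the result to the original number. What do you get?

847

Reverse of 374 is 473.
374 + 473 = 847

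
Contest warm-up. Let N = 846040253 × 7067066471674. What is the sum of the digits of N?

107

846040253 × 7067066471674 = 5979022705662888293522
Sum of its 22 digits: 107.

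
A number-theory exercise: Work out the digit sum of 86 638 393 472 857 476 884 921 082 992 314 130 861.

8+6+6+3+8+3+9+3+4+7+2+8+5+7+4+7+6+8+8+4+9+2+1+0+8+2+9+9+2+3+1+4+1+3+0+8+6+1 = 185

185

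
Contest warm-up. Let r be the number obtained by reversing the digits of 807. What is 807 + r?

1515

Reverse of 807 is 708.
807 + 708 = 1515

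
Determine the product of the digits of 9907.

9×9×0×7 = 0

0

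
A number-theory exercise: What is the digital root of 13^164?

7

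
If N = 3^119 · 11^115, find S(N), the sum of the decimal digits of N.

783

3^119 · 11^115 = 344816552026203795117854959094389319276616700811156935790559609144065239852259620057882397360446212856782320080086104971400778774359548770561442653543649474805220756657005476017
Sum of its 177 digits: 783.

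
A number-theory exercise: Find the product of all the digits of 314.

12

3×1×4 = 12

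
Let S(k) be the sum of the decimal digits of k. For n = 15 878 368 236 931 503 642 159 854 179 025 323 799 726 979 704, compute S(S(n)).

5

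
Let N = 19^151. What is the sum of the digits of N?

19^151 = 12353605938418008854620479769900388777940003795584514105288514340940113460963690793226426629221452312944554085990661282837486662264820108464118115018156037063238031190080425130760696243299273019
Sum of its 194 digits: 802.

802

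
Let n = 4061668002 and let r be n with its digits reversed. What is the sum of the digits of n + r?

Reversal of 4061668002 is 2008661604; 4061668002 + 2008661604 = 6070329606.
Digit sum of 6070329606: 6+0+7+0+3+2+9+6+0+6 = 39.

39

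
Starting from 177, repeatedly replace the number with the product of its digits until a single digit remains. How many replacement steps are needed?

4

177 → 49 → 36 → 18 → 8 (4 steps)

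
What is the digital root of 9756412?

9+7+5+6+4+1+2 = 34
3+4 = 7
(Equivalently, 9756412 mod 9 = 7.)

7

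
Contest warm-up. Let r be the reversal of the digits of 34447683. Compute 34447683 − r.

-4226760

Reverse of 34447683 is 38674443.
34447683 − 38674443 = -4226760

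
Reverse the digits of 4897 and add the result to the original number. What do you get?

Reverse of 4897 is 7984.
4897 + 7984 = 12881

12881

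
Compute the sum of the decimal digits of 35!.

35! = 10333147966386144929666651337523200000000
Sum of its 41 digits: 144.

144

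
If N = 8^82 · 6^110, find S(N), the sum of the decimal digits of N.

702

8^82 · 6^110 = 4467005380099810046421809180780822235504789824209530101664672184351331499329443634080639398891527287050683087787136743670523263057995671975275682510535722532864
Sum of its 160 digits: 702.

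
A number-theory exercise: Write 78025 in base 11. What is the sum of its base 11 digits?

25

78025 in base 11 is 53692.
Digit sum: 5+3+6+9+2 = 25.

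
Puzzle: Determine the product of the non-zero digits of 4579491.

45360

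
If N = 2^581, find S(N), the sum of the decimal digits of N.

797

2^581 = 7914572847139345089936080672628710081124203171238778877250017794972711203409019749450124833959777439667125485632516458859243681097816038718961476963260581373331416708758372352
Sum of its 175 digits: 797.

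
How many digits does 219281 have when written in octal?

6

219281 in base 8 is 654221, which has 6 digits.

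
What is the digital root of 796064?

5

7+9+6+0+6+4 = 32
3+2 = 5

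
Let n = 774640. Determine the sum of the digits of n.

28

7+7+4+6+4+0 = 28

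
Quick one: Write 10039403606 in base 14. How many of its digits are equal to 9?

10039403606 in base 14 is 6B349CAD8.
The digit 9 appears 1 time.

1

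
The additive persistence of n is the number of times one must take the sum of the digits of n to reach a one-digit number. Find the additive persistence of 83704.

83704 → 22 → 4 (2 steps)

2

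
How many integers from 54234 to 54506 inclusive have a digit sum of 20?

The integers in [54234, 54506] that have a digit sum of 20: 54236, 54245, 54254, 54263, 54272, 54281, …, 54470, 54506.
25 qualify.

25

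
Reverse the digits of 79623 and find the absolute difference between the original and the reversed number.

Reverse of 79623 is 32697.
|79623 − 32697| = 46926

46926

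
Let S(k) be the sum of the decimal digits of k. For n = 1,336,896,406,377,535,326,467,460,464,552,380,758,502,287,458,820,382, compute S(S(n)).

10

First digit sum: 235.
2+3+5 = 10.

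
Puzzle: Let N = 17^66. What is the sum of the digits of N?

17^66 = 1620424537653706124163623118049428940979124903532013480548031299441192142935188769
Sum of its 82 digits: 334.

334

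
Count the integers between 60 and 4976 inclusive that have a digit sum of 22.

183

The integers in [60, 4976] that have a digit sum of 22: 499, 589, 598, 679, 688, 697, …, 4963, 4972.
183 qualify.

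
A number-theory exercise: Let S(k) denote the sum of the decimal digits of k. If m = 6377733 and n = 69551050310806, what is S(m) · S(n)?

S(6377733) = 6+3+7+7+7+3+3 = 36.
S(69551050310806) = 6+9+5+5+1+0+5+0+3+1+0+8+0+6 = 49.
36 · 49 = 1764.

1764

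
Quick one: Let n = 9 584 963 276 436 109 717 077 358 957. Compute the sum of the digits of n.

9+5+8+4+9+6+3+2+7+6+4+3+6+1+0+9+7+1+7+0+7+7+3+5+8+9+5+7 = 148

148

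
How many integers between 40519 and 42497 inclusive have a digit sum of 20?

The integers in [40519, 42497] that have a digit sum of 20: 40529, 40538, 40547, 40556, 40565, 40574, …, 42482, 42491.
152 qualify.

152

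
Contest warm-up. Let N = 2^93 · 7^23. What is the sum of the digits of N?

2^93 · 7^23 = 271046945258971331842928993433109887888870342656
Sum of its 48 digits: 239.

239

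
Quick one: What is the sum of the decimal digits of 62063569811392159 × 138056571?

62063569811392159 × 138056571 = 8568283632179918207826789
Sum of its 25 digits: 135.

135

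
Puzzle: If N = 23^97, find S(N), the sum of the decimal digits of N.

23^97 = 1223489069315611029324530006292410144816891563557275309162241161274137690354181914371035599841978039305784218967654089821609289268503
Sum of its 133 digits: 563.

563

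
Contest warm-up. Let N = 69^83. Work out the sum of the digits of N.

69^83 = 421186585922711933797028799380113542788041254275532675442327177497777458667076829705856574148717059626076392373574667906767663571858444386408767987514109
Sum of its 153 digits: 756.

756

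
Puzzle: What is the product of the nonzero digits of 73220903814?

72576

7×3×2×2×9×3×8×1×4 = 72576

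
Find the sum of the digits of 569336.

5+6+9+3+3+6 = 32

32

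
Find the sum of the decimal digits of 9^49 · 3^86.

9^49 · 3^86 = 6170365191715177779482467945369860501784408913594010934644126825341528124785676079587681
Sum of its 88 digits: 414.

414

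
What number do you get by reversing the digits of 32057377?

Reversing 32057377 gives 77375023.

77375023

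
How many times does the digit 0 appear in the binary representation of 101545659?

11

101545659 in base 2 is 110000011010111011010111011.
The digit 0 appears 11 times.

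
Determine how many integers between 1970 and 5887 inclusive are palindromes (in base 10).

40

The integers in [1970, 5887] that are palindromes (in base 10): 1991, 2002, 2112, 2222, 2332, 2442, …, 5775, 5885.
40 qualify.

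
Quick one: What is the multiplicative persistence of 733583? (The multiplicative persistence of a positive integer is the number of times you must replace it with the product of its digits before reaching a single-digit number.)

2

733583 → 7560 → 0 (2 steps)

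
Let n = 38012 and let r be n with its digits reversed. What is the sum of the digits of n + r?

28

Reversal of 38012 is 21083; 38012 + 21083 = 59095.
Digit sum of 59095: 5+9+0+9+5 = 28.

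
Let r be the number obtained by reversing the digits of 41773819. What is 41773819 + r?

133611533

Reverse of 41773819 is 91837714.
41773819 + 91837714 = 133611533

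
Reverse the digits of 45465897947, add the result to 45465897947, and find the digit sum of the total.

37

Reversal of 45465897947 is 74979856454; 45465897947 + 74979856454 = 120445754401.
Digit sum of 120445754401: 1+2+0+4+4+5+7+5+4+4+0+1 = 37.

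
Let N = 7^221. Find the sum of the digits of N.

7^221 = 5843416508321765137412223462176261055753559544095817424625430781485355014524409616639950700057743469282269362223748969437289370453147445512994056218802090543396973006957507863824356124007
Sum of its 187 digits: 805.

805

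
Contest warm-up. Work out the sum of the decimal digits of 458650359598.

67

4+5+8+6+5+0+3+5+9+5+9+8 = 67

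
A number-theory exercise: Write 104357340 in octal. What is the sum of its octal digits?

104357340 in base 8 is 616056734.
Digit sum: 6+1+6+0+5+6+7+3+4 = 38.

38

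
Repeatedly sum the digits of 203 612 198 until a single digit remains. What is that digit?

2+0+3+6+1+2+1+9+8 = 32
3+2 = 5

5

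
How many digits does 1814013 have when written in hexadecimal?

6

1814013 in base 16 is 1BADFD, which has 6 digits.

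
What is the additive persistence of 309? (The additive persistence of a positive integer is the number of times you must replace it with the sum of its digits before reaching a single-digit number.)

2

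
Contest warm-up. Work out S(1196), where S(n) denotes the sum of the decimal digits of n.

17

1+1+9+6 = 17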